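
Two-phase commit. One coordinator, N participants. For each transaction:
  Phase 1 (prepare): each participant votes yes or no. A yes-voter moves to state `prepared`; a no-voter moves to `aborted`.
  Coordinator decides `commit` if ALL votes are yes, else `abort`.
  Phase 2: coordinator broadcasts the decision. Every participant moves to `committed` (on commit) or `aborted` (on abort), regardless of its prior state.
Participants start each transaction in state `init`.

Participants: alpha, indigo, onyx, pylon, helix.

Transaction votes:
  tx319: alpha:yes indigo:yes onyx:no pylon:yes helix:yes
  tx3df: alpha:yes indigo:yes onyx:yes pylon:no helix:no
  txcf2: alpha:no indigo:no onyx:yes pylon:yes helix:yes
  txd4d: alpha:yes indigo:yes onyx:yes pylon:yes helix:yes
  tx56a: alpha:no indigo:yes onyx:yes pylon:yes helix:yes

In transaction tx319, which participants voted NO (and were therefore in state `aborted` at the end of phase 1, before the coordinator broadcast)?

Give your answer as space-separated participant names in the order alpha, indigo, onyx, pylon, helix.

Txn tx319 phase 1: alpha yes -> prepared; indigo yes -> prepared; onyx no -> aborted; pylon yes -> prepared; helix yes -> prepared

Answer: onyx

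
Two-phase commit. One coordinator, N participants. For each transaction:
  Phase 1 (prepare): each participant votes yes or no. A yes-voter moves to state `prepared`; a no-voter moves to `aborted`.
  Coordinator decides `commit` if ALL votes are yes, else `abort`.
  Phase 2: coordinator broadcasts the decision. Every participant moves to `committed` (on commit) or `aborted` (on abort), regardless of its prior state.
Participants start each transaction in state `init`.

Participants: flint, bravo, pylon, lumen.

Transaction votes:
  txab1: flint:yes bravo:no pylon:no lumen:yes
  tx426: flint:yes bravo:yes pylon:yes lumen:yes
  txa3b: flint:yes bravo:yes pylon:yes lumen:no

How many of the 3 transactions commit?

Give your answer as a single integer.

txab1: no from bravo, pylon -> abort (commits=0)
tx426: all yes -> commit (commits=1)
txa3b: no from lumen -> abort (commits=1)

Answer: 1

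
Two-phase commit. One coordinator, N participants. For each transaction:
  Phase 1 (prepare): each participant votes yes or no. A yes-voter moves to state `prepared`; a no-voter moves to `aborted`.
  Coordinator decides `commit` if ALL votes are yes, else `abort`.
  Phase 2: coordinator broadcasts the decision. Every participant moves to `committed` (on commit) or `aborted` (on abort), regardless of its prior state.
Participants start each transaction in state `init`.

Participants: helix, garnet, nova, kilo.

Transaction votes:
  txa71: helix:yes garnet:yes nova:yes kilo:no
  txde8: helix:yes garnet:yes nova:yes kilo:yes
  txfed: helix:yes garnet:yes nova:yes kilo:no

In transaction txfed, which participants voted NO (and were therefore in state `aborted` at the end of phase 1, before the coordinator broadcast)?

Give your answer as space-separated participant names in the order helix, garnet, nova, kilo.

Txn txfed phase 1: helix yes -> prepared; garnet yes -> prepared; nova yes -> prepared; kilo no -> aborted

Answer: kilo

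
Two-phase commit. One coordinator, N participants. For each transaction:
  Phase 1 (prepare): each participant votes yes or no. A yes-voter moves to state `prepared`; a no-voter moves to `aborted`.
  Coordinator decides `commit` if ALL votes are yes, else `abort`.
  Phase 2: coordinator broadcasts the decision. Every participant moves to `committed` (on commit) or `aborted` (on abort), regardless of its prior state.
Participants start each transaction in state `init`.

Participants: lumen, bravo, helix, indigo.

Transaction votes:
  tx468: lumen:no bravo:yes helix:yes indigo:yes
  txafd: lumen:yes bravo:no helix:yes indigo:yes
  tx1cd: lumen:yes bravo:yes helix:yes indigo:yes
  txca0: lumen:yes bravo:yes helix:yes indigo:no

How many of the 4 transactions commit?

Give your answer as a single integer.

Answer: 1

Derivation:
tx468: no from lumen -> abort (commits=0)
txafd: no from bravo -> abort (commits=0)
tx1cd: all yes -> commit (commits=1)
txca0: no from indigo -> abort (commits=1)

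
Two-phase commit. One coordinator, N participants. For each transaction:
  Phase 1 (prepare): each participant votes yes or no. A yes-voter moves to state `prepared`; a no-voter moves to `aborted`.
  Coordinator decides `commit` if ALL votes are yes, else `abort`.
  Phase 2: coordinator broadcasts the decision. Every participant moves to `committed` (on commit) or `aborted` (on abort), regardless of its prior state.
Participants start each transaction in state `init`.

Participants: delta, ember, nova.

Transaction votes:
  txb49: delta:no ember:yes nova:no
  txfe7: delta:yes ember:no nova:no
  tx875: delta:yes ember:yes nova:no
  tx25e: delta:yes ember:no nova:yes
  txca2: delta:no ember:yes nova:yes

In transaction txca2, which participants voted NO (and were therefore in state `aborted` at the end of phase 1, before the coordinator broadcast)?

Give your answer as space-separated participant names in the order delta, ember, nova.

Answer: delta

Derivation:
Txn txca2 phase 1: delta no -> aborted; ember yes -> prepared; nova yes -> prepared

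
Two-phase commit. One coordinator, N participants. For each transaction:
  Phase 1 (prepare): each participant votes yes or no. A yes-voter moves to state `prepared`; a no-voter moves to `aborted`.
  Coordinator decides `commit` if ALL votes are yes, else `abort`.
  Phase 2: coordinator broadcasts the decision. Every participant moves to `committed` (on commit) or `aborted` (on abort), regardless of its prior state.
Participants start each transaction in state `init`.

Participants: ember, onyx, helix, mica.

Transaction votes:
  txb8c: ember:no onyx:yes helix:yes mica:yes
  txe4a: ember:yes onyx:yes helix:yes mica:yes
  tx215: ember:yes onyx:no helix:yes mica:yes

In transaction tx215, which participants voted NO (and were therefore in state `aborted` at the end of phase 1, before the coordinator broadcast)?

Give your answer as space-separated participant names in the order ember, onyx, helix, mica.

Txn tx215 phase 1: ember yes -> prepared; onyx no -> aborted; helix yes -> prepared; mica yes -> prepared

Answer: onyx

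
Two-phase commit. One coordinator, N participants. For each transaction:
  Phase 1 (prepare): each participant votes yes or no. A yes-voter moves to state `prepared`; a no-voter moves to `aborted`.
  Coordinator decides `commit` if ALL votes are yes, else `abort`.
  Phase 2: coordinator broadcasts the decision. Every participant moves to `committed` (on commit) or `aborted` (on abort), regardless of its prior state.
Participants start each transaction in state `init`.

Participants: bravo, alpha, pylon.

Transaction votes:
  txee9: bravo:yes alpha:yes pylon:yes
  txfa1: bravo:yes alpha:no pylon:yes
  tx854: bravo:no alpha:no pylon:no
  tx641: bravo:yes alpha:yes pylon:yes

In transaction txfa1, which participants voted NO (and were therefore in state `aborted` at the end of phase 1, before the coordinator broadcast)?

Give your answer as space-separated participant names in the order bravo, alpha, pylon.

Txn txfa1 phase 1: bravo yes -> prepared; alpha no -> aborted; pylon yes -> prepared

Answer: alpha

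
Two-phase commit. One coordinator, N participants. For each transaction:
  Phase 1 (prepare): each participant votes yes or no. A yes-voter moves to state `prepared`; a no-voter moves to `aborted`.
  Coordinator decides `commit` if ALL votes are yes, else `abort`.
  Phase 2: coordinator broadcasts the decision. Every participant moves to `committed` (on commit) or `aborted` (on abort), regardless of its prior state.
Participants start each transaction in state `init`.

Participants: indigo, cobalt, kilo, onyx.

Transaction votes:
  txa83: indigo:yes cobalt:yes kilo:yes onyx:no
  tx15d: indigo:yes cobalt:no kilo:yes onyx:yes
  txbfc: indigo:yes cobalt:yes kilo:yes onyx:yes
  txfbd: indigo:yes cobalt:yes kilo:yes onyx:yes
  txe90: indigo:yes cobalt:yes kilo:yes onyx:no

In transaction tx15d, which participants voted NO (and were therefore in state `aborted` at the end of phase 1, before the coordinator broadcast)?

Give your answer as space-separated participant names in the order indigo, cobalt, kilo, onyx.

Answer: cobalt

Derivation:
Txn tx15d phase 1: indigo yes -> prepared; cobalt no -> aborted; kilo yes -> prepared; onyx yes -> prepared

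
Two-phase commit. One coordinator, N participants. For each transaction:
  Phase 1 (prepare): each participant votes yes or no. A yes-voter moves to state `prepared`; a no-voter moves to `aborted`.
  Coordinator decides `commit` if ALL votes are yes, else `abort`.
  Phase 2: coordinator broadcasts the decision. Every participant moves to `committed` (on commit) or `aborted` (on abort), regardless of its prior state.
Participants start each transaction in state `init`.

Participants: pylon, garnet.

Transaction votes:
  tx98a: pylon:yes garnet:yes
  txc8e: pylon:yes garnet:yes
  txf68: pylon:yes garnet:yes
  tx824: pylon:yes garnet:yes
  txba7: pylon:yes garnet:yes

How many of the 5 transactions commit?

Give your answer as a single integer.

Answer: 5

Derivation:
tx98a: all yes -> commit (commits=1)
txc8e: all yes -> commit (commits=2)
txf68: all yes -> commit (commits=3)
tx824: all yes -> commit (commits=4)
txba7: all yes -> commit (commits=5)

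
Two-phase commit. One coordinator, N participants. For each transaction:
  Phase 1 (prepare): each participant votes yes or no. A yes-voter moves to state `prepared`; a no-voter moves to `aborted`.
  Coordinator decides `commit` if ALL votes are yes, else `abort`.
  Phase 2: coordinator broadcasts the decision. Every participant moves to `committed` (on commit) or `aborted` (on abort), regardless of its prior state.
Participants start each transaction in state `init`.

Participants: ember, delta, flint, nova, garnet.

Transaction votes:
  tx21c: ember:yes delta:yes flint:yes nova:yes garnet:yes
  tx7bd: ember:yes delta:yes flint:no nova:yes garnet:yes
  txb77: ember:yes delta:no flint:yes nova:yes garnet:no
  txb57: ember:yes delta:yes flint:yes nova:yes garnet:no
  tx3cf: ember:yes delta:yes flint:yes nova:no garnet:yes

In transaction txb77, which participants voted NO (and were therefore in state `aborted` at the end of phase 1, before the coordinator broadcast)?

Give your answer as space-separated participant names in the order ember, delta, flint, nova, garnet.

Answer: delta garnet

Derivation:
Txn txb77 phase 1: ember yes -> prepared; delta no -> aborted; flint yes -> prepared; nova yes -> prepared; garnet no -> aborted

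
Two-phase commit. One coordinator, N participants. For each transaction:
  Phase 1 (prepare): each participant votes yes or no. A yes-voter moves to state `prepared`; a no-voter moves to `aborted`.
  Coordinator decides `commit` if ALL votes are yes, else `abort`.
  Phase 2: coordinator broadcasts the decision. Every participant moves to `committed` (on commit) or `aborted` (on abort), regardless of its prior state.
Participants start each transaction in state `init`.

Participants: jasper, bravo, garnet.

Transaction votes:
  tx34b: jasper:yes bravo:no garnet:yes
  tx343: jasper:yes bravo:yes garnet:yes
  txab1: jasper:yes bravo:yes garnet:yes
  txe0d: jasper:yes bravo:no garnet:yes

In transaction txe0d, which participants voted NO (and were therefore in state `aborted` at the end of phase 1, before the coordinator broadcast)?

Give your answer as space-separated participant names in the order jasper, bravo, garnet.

Txn txe0d phase 1: jasper yes -> prepared; bravo no -> aborted; garnet yes -> prepared

Answer: bravo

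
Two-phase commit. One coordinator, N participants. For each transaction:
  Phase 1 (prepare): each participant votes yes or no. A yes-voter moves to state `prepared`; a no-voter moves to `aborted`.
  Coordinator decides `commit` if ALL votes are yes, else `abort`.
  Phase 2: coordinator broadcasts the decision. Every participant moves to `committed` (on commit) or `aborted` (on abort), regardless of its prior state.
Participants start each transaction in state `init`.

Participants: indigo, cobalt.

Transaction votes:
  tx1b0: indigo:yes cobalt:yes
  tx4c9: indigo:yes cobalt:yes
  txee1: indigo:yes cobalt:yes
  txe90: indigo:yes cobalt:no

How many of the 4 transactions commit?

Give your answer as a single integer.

Answer: 3

Derivation:
tx1b0: all yes -> commit (commits=1)
tx4c9: all yes -> commit (commits=2)
txee1: all yes -> commit (commits=3)
txe90: no from cobalt -> abort (commits=3)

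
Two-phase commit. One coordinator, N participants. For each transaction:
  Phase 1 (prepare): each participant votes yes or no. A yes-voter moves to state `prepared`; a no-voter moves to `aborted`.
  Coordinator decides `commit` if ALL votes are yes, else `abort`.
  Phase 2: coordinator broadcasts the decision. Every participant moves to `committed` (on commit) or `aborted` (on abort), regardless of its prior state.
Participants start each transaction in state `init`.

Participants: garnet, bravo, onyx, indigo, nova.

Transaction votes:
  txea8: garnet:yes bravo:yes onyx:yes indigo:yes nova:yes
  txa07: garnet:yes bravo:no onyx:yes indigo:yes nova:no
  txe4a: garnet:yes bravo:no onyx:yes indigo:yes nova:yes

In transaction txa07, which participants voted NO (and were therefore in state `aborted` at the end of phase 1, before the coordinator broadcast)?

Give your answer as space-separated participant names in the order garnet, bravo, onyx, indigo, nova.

Answer: bravo nova

Derivation:
Txn txa07 phase 1: garnet yes -> prepared; bravo no -> aborted; onyx yes -> prepared; indigo yes -> prepared; nova no -> aborted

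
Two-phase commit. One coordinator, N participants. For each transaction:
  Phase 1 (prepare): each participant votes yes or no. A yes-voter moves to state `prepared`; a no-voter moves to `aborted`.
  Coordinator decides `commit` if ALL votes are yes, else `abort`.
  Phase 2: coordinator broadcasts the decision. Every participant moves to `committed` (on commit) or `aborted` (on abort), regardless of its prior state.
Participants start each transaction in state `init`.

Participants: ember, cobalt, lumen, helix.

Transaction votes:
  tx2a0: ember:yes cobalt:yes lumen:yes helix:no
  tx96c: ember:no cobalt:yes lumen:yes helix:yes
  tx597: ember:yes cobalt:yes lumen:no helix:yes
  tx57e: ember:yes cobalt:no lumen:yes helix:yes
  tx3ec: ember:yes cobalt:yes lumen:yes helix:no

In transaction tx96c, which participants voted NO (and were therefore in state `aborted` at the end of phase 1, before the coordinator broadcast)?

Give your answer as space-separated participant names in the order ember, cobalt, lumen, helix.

Answer: ember

Derivation:
Txn tx96c phase 1: ember no -> aborted; cobalt yes -> prepared; lumen yes -> prepared; helix yes -> prepared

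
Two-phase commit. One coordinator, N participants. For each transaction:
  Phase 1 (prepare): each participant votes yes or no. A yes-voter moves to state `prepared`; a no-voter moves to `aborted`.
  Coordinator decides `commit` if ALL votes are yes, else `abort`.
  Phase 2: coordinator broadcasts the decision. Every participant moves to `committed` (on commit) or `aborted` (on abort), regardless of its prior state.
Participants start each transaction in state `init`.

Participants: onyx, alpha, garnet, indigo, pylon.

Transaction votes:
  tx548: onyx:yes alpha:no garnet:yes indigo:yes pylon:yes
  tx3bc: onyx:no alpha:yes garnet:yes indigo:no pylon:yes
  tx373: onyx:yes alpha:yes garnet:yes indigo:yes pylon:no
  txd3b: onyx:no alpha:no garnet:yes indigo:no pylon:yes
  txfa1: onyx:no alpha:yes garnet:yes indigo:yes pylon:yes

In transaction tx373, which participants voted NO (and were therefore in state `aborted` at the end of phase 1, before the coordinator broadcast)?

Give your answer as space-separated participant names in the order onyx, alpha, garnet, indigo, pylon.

Txn tx373 phase 1: onyx yes -> prepared; alpha yes -> prepared; garnet yes -> prepared; indigo yes -> prepared; pylon no -> aborted

Answer: pylon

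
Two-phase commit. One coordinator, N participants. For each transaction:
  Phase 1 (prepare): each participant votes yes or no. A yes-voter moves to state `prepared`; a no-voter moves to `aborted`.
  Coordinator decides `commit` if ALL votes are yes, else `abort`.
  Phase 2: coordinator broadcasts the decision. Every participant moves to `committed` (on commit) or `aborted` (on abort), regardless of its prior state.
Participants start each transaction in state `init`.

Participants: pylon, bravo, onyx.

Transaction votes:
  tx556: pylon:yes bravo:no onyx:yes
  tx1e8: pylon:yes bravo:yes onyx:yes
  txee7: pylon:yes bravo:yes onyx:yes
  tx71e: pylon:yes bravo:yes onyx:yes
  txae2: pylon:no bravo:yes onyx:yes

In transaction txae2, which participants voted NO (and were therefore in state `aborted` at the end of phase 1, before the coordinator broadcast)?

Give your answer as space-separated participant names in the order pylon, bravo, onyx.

Txn txae2 phase 1: pylon no -> aborted; bravo yes -> prepared; onyx yes -> prepared

Answer: pylon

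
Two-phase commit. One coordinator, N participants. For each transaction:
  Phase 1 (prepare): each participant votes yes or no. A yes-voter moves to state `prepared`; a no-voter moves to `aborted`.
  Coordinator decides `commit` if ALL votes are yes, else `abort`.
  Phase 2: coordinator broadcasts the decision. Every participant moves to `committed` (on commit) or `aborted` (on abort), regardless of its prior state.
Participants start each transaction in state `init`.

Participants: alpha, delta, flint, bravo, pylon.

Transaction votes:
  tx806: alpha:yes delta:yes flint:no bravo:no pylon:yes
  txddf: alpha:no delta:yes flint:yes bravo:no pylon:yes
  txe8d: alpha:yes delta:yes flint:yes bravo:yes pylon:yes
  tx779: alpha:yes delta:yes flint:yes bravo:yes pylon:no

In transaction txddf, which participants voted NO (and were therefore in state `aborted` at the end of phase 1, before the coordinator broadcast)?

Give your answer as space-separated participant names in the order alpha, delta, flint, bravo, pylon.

Answer: alpha bravo

Derivation:
Txn txddf phase 1: alpha no -> aborted; delta yes -> prepared; flint yes -> prepared; bravo no -> aborted; pylon yes -> prepared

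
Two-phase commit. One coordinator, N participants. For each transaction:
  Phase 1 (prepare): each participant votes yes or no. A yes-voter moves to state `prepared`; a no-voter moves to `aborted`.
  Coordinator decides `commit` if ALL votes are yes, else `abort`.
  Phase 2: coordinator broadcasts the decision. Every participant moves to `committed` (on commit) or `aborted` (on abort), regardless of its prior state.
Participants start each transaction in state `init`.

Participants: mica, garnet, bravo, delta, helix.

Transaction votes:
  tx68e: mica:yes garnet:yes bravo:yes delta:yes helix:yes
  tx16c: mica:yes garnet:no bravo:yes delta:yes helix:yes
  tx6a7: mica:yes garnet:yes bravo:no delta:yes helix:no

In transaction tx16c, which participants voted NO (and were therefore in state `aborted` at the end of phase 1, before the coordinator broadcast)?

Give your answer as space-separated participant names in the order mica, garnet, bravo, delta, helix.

Answer: garnet

Derivation:
Txn tx16c phase 1: mica yes -> prepared; garnet no -> aborted; bravo yes -> prepared; delta yes -> prepared; helix yes -> prepared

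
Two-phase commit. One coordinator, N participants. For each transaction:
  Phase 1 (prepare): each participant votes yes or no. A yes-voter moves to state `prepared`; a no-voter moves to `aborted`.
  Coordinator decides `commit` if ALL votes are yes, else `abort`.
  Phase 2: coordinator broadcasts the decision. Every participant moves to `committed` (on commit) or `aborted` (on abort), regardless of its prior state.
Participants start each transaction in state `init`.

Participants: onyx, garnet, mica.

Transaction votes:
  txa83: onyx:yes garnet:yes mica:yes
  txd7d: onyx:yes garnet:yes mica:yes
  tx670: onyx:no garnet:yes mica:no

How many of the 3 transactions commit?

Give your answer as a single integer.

Answer: 2

Derivation:
txa83: all yes -> commit (commits=1)
txd7d: all yes -> commit (commits=2)
tx670: no from onyx, mica -> abort (commits=2)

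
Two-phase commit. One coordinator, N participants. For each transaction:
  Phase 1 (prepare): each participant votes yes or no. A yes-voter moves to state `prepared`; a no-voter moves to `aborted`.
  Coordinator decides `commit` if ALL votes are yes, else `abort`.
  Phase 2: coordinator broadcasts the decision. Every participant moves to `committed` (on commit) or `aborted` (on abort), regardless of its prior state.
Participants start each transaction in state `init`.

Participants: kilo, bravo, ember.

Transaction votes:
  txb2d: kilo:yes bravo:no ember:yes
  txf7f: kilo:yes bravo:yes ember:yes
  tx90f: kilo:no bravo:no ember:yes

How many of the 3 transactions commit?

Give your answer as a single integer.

txb2d: no from bravo -> abort (commits=0)
txf7f: all yes -> commit (commits=1)
tx90f: no from kilo, bravo -> abort (commits=1)

Answer: 1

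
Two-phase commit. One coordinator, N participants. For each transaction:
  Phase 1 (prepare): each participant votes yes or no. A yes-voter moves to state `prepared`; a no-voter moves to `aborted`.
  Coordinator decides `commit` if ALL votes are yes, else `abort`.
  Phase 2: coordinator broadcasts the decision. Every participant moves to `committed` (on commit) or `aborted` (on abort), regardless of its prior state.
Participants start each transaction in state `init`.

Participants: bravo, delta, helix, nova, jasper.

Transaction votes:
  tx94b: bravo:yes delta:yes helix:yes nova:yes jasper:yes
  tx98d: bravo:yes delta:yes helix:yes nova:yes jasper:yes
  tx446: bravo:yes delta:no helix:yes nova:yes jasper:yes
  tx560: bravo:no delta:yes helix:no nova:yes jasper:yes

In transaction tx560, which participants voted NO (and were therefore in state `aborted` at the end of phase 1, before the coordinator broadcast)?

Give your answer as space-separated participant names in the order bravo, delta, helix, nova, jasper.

Answer: bravo helix

Derivation:
Txn tx560 phase 1: bravo no -> aborted; delta yes -> prepared; helix no -> aborted; nova yes -> prepared; jasper yes -> prepared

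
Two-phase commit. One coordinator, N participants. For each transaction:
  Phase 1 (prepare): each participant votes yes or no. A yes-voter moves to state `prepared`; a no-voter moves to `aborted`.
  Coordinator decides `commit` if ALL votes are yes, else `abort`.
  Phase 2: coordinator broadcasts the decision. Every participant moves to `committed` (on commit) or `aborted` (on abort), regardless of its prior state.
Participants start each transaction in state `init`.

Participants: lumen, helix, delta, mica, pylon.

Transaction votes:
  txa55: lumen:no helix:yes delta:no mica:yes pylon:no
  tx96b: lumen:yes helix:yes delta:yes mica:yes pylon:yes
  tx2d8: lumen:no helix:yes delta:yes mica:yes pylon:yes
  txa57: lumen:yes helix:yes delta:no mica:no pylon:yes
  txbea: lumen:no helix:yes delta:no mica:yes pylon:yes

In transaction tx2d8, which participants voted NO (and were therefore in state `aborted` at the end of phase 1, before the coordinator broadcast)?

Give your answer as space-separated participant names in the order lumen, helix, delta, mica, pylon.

Answer: lumen

Derivation:
Txn tx2d8 phase 1: lumen no -> aborted; helix yes -> prepared; delta yes -> prepared; mica yes -> prepared; pylon yes -> prepared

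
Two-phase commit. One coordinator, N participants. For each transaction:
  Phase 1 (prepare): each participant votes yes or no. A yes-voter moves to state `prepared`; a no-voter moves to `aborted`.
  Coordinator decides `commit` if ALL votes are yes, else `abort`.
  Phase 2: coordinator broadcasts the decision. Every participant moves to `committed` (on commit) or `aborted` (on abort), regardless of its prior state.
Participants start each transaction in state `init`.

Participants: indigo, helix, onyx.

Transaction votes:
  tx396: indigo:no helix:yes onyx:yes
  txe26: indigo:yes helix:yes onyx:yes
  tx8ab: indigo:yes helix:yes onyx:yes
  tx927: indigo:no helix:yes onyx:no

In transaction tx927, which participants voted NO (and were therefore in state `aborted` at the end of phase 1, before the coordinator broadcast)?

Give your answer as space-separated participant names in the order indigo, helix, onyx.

Txn tx927 phase 1: indigo no -> aborted; helix yes -> prepared; onyx no -> aborted

Answer: indigo onyx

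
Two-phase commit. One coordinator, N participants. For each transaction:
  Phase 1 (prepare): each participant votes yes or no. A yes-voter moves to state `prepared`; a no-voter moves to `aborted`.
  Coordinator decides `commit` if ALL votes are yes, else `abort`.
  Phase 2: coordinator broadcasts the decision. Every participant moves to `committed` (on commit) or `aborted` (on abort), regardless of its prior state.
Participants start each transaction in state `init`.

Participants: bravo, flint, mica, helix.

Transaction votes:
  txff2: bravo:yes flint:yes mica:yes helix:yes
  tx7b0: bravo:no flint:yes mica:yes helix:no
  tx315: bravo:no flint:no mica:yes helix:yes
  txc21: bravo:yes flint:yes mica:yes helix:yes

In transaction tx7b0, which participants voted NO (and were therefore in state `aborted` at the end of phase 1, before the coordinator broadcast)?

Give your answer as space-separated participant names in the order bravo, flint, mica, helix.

Answer: bravo helix

Derivation:
Txn tx7b0 phase 1: bravo no -> aborted; flint yes -> prepared; mica yes -> prepared; helix no -> aborted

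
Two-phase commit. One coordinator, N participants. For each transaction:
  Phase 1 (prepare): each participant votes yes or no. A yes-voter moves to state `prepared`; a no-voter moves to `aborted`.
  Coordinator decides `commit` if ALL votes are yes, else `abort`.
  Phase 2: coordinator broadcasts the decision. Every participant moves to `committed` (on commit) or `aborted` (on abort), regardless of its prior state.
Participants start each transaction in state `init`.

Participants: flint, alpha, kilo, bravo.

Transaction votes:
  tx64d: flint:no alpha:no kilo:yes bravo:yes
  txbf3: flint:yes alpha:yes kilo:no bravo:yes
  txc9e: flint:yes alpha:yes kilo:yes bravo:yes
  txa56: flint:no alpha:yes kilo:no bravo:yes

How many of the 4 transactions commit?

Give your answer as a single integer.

tx64d: no from flint, alpha -> abort (commits=0)
txbf3: no from kilo -> abort (commits=0)
txc9e: all yes -> commit (commits=1)
txa56: no from flint, kilo -> abort (commits=1)

Answer: 1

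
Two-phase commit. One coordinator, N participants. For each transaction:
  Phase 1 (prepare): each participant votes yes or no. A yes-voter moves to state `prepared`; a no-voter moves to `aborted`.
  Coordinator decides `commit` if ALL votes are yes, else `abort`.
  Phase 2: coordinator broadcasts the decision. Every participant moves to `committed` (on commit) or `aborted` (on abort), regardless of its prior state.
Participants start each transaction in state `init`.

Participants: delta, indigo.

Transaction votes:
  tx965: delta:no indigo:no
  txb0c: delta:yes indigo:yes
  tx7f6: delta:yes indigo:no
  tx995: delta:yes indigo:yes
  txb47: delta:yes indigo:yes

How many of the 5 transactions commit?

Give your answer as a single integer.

tx965: no from delta, indigo -> abort (commits=0)
txb0c: all yes -> commit (commits=1)
tx7f6: no from indigo -> abort (commits=1)
tx995: all yes -> commit (commits=2)
txb47: all yes -> commit (commits=3)

Answer: 3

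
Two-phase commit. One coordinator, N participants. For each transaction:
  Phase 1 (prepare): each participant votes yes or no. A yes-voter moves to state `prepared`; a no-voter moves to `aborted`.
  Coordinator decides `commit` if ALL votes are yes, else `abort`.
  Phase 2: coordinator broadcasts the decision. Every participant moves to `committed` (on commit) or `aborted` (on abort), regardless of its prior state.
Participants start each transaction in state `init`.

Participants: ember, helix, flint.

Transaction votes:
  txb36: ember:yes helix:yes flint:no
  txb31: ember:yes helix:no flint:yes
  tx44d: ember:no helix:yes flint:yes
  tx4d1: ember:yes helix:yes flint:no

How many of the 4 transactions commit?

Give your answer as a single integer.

txb36: no from flint -> abort (commits=0)
txb31: no from helix -> abort (commits=0)
tx44d: no from ember -> abort (commits=0)
tx4d1: no from flint -> abort (commits=0)

Answer: 0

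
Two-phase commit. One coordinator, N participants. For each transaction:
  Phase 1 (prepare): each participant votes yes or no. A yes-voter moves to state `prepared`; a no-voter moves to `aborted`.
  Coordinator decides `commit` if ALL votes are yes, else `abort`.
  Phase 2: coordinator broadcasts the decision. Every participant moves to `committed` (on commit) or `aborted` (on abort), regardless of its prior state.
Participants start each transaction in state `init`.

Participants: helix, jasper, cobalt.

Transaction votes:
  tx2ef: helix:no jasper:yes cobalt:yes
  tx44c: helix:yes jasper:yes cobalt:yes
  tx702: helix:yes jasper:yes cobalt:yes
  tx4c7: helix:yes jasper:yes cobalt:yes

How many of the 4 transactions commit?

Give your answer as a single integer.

tx2ef: no from helix -> abort (commits=0)
tx44c: all yes -> commit (commits=1)
tx702: all yes -> commit (commits=2)
tx4c7: all yes -> commit (commits=3)

Answer: 3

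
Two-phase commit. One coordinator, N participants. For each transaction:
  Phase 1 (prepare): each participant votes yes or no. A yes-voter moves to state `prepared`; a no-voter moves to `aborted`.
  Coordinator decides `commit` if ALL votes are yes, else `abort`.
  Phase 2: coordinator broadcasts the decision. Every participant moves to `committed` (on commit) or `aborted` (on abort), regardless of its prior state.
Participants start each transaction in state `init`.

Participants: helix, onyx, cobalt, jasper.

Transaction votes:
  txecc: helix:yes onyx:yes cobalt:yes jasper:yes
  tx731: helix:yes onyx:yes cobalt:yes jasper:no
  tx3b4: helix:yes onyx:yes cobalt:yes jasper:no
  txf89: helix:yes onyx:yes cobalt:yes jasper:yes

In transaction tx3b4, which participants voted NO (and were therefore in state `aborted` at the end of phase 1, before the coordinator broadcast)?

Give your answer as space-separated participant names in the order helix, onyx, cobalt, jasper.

Answer: jasper

Derivation:
Txn tx3b4 phase 1: helix yes -> prepared; onyx yes -> prepared; cobalt yes -> prepared; jasper no -> aborted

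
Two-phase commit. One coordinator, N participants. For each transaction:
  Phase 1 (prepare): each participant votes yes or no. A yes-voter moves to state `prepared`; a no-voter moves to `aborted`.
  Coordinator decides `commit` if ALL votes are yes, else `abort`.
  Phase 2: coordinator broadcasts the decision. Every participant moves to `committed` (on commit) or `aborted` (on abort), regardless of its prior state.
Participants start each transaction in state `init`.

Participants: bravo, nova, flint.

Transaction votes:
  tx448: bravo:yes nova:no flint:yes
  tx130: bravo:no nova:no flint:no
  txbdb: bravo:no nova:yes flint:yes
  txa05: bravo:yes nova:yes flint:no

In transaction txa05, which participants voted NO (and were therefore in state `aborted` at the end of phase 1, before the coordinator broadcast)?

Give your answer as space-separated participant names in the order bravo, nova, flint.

Answer: flint

Derivation:
Txn txa05 phase 1: bravo yes -> prepared; nova yes -> prepared; flint no -> aborted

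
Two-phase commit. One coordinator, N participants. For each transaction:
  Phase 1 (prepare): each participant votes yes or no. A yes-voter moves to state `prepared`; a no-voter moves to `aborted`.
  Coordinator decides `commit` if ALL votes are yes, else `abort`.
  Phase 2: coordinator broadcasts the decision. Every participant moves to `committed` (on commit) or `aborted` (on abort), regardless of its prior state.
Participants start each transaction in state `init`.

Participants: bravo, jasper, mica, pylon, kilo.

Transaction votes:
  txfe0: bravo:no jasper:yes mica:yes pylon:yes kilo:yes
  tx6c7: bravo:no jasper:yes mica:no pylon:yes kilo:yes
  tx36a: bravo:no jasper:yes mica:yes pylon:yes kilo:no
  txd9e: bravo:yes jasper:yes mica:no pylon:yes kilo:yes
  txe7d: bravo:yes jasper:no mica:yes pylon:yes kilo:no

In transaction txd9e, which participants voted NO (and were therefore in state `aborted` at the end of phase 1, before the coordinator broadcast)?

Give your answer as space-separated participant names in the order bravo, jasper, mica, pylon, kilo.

Txn txd9e phase 1: bravo yes -> prepared; jasper yes -> prepared; mica no -> aborted; pylon yes -> prepared; kilo yes -> prepared

Answer: mica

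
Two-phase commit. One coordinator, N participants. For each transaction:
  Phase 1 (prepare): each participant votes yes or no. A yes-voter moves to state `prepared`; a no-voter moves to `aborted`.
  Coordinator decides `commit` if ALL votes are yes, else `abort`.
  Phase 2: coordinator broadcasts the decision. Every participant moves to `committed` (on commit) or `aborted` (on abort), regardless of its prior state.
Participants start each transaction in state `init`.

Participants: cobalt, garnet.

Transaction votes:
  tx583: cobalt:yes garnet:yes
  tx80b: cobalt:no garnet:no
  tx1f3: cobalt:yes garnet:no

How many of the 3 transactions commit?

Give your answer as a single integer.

tx583: all yes -> commit (commits=1)
tx80b: no from cobalt, garnet -> abort (commits=1)
tx1f3: no from garnet -> abort (commits=1)

Answer: 1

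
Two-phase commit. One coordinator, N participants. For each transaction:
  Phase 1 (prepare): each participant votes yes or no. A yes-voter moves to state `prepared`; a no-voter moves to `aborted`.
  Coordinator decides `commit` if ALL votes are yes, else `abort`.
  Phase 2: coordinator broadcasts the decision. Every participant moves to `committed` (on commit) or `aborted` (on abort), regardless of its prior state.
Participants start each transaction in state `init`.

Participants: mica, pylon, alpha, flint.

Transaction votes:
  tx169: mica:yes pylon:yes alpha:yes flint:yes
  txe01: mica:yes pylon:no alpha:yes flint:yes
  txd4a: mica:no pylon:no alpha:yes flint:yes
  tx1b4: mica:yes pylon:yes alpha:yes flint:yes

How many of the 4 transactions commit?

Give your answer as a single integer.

Answer: 2

Derivation:
tx169: all yes -> commit (commits=1)
txe01: no from pylon -> abort (commits=1)
txd4a: no from mica, pylon -> abort (commits=1)
tx1b4: all yes -> commit (commits=2)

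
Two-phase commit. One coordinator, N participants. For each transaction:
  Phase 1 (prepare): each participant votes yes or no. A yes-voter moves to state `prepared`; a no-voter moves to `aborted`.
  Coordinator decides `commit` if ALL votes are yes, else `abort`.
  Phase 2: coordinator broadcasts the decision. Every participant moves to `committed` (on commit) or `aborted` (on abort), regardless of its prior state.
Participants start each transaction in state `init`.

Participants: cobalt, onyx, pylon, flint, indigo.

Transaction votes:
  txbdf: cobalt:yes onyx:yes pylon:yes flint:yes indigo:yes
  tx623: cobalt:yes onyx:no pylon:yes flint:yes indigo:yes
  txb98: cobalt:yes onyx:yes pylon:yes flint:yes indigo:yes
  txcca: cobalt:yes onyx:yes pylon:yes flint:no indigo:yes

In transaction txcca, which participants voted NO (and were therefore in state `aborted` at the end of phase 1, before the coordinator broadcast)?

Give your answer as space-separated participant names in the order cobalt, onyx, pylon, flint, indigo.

Answer: flint

Derivation:
Txn txcca phase 1: cobalt yes -> prepared; onyx yes -> prepared; pylon yes -> prepared; flint no -> aborted; indigo yes -> prepared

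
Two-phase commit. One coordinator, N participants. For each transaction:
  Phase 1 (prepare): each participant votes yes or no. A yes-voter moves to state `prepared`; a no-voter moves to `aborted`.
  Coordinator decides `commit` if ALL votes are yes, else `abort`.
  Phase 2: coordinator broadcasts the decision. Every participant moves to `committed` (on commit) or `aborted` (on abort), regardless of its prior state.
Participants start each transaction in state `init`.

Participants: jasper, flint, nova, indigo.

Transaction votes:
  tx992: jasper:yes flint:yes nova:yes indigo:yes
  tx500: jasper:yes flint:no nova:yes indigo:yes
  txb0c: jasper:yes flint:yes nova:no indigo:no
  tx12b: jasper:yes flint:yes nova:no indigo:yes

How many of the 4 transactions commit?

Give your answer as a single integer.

Answer: 1

Derivation:
tx992: all yes -> commit (commits=1)
tx500: no from flint -> abort (commits=1)
txb0c: no from nova, indigo -> abort (commits=1)
tx12b: no from nova -> abort (commits=1)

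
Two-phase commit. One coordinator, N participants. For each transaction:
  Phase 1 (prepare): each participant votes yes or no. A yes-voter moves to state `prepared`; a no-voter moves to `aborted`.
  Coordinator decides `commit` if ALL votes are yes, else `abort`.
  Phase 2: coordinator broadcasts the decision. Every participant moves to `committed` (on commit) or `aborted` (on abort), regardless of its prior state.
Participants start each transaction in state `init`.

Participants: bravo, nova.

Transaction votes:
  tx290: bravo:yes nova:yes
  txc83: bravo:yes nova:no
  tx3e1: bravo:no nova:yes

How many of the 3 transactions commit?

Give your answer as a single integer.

tx290: all yes -> commit (commits=1)
txc83: no from nova -> abort (commits=1)
tx3e1: no from bravo -> abort (commits=1)

Answer: 1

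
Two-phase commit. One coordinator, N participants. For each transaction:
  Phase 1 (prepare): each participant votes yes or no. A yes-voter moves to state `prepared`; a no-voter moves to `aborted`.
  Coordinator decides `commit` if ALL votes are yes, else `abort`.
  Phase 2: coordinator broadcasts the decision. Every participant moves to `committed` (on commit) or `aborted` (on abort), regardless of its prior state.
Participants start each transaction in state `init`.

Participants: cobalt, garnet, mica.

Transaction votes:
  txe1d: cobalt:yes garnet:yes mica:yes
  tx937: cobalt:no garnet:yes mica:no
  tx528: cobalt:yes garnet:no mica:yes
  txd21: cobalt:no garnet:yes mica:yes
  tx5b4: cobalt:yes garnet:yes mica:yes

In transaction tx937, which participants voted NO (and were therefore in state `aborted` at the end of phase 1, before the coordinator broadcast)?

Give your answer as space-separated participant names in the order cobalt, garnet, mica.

Txn tx937 phase 1: cobalt no -> aborted; garnet yes -> prepared; mica no -> aborted

Answer: cobalt mica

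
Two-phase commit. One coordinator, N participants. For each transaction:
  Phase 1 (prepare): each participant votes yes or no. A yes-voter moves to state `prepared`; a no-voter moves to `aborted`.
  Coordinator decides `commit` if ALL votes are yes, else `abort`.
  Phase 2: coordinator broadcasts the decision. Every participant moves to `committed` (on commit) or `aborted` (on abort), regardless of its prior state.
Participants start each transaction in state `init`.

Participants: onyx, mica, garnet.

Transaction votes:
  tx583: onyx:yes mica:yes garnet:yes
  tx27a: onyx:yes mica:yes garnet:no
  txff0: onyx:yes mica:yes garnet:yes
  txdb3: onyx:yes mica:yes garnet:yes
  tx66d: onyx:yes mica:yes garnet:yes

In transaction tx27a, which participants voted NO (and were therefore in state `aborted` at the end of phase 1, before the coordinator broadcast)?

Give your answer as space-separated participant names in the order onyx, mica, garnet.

Answer: garnet

Derivation:
Txn tx27a phase 1: onyx yes -> prepared; mica yes -> prepared; garnet no -> aborted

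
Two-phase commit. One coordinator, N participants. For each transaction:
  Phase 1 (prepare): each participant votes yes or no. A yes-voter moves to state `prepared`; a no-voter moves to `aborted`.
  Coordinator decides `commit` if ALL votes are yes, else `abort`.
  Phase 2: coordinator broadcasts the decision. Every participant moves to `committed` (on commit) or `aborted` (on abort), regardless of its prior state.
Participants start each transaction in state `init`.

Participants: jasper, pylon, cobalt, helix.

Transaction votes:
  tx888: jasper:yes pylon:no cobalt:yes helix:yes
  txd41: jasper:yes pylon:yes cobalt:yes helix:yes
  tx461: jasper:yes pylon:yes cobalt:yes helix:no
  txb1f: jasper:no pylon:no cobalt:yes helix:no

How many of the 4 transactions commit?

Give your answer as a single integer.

Answer: 1

Derivation:
tx888: no from pylon -> abort (commits=0)
txd41: all yes -> commit (commits=1)
tx461: no from helix -> abort (commits=1)
txb1f: no from jasper, pylon, helix -> abort (commits=1)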